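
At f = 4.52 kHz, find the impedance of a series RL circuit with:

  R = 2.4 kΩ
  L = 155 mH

Step 1 — Angular frequency: ω = 2π·f = 2π·4520 = 2.84e+04 rad/s.
Step 2 — Component impedances:
  R: Z = R = 2400 Ω
  L: Z = jωL = j·2.84e+04·0.155 = 0 + j4402 Ω
Step 3 — Series combination: Z_total = R + L = 2400 + j4402 Ω = 5014∠61.4° Ω.

Z = 2400 + j4402 Ω = 5014∠61.4° Ω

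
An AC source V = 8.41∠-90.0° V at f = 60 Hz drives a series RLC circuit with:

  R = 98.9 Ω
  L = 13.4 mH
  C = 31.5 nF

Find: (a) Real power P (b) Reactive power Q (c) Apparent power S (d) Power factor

Step 1 — Angular frequency: ω = 2π·f = 2π·60 = 377 rad/s.
Step 2 — Component impedances:
  R: Z = R = 98.9 Ω
  L: Z = jωL = j·377·0.0134 = 0 + j5.052 Ω
  C: Z = 1/(jωC) = -j/(ω·C) = 0 - j8.421e+04 Ω
Step 3 — Series combination: Z_total = R + L + C = 98.9 - j8.42e+04 Ω = 8.42e+04∠-89.9° Ω.
Step 4 — Source phasor: V = 8.41∠-90.0° V = 0 - j8.41 V.
Step 5 — Current: I = V / Z = 9.988e-05 - j1.173e-07 A = 9.988e-05∠-0.1° A.
Step 6 — Complex power: S = V·I* = 9.866e-07 - j0.00084 VA.
Step 7 — Real power: P = Re(S) = 9.866e-07 W.
Step 8 — Reactive power: Q = Im(S) = -0.00084 VAR.
Step 9 — Apparent power: |S| = 0.00084 VA.
Step 10 — Power factor: PF = P/|S| = 0.001175 (leading).

(a) P = 9.866e-07 W  (b) Q = -0.00084 VAR  (c) S = 0.00084 VA  (d) PF = 0.001175 (leading)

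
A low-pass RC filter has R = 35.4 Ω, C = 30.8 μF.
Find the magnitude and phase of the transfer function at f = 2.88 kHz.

Step 1 — Angular frequency: ω = 2π·2880 = 1.81e+04 rad/s.
Step 2 — Transfer function: H(jω) = 1/(1 + jωRC).
Step 3 — Denominator: 1 + jωRC = 1 + j·1.81e+04·35.4·3.08e-05 = 1 + j19.73.
Step 4 — H = 0.002562 - j0.05055.
Step 5 — Magnitude: |H| = 0.05062 (-25.9 dB); phase: φ = -87.1°.

|H| = 0.05062 (-25.9 dB), φ = -87.1°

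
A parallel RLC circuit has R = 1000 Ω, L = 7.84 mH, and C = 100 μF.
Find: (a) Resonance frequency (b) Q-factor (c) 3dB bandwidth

Step 1 — Resonance: ω₀ = 1/√(LC) = 1/√(0.00784·0.0001) = 1129 rad/s.
Step 2 — f₀ = ω₀/(2π) = 179.7 Hz.
Step 3 — Parallel Q: Q = R/(ω₀L) = 1000/(1129·0.00784) = 112.9.
Step 4 — Bandwidth: Δω = ω₀/Q = 10 rad/s; BW = Δω/(2π) = 1.592 Hz.

(a) f₀ = 179.7 Hz  (b) Q = 112.9  (c) BW = 1.592 Hz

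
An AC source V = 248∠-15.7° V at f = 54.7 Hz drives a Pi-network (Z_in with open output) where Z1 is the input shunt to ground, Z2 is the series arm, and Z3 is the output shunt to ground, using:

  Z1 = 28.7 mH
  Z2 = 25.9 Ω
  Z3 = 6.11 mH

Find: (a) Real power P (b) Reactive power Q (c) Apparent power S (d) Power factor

Step 1 — Angular frequency: ω = 2π·f = 2π·54.7 = 343.7 rad/s.
Step 2 — Component impedances:
  Z1: Z = jωL = j·343.7·0.0287 = 0 + j9.864 Ω
  Z2: Z = R = 25.9 Ω
  Z3: Z = jωL = j·343.7·0.00611 = 0 + j2.1 Ω
Step 3 — With open output, the series arm Z2 and the output shunt Z3 appear in series to ground: Z2 + Z3 = 25.9 + j2.1 Ω.
Step 4 — Parallel with input shunt Z1: Z_in = Z1 || (Z2 + Z3) = 3.096 + j8.434 Ω = 8.984∠69.8° Ω.
Step 5 — Source phasor: V = 248∠-15.7° V = 238.7 - j67.11 V.
Step 6 — Current: I = V / Z = 2.146 - j27.52 A = 27.6∠-85.5° A.
Step 7 — Complex power: S = V·I* = 2359 + j6427 VA.
Step 8 — Real power: P = Re(S) = 2359 W.
Step 9 — Reactive power: Q = Im(S) = 6427 VAR.
Step 10 — Apparent power: |S| = 6846 VA.
Step 11 — Power factor: PF = P/|S| = 0.3446 (lagging).

(a) P = 2359 W  (b) Q = 6427 VAR  (c) S = 6846 VA  (d) PF = 0.3446 (lagging)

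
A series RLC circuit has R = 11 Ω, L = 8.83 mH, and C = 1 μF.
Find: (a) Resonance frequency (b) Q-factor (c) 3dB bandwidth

Step 1 — Resonance: ω₀ = 1/√(LC) = 1/√(0.00883·1e-06) = 1.064e+04 rad/s.
Step 2 — f₀ = ω₀/(2π) = 1694 Hz.
Step 3 — Series Q: Q = ω₀L/R = 1.064e+04·0.00883/11 = 8.543.
Step 4 — Bandwidth: Δω = ω₀/Q = 1246 rad/s; BW = Δω/(2π) = 198.3 Hz.

(a) f₀ = 1694 Hz  (b) Q = 8.543  (c) BW = 198.3 Hz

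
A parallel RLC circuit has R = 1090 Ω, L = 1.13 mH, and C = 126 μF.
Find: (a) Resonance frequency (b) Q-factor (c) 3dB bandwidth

Step 1 — Resonance: ω₀ = 1/√(LC) = 1/√(0.00113·0.000126) = 2650 rad/s.
Step 2 — f₀ = ω₀/(2π) = 421.8 Hz.
Step 3 — Parallel Q: Q = R/(ω₀L) = 1090/(2650·0.00113) = 364.
Step 4 — Bandwidth: Δω = ω₀/Q = 7.281 rad/s; BW = Δω/(2π) = 1.159 Hz.

(a) f₀ = 421.8 Hz  (b) Q = 364  (c) BW = 1.159 Hz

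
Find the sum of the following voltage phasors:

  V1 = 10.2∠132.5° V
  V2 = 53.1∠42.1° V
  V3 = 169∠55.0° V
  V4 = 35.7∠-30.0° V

Step 1 — Convert each phasor to rectangular form:
  V1 = 10.2·(cos(132.5°) + j·sin(132.5°)) = -6.891 + j7.52 V
  V2 = 53.1·(cos(42.1°) + j·sin(42.1°)) = 39.4 + j35.6 V
  V3 = 169·(cos(55.0°) + j·sin(55.0°)) = 96.93 + j138.4 V
  V4 = 35.7·(cos(-30.0°) + j·sin(-30.0°)) = 30.92 - j17.85 V
Step 2 — Sum components: V_total = 160.4 + j163.7 V.
Step 3 — Convert to polar: |V_total| = 229.2 V, ∠V_total = 45.6°.

V_total = 229.2∠45.6° V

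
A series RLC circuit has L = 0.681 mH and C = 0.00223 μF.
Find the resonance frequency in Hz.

Step 1 — Resonance condition Im(Z)=0 gives ω₀ = 1/√(LC).
Step 2 — ω₀ = 1/√(0.000681·2.23e-09) = 8.115e+05 rad/s.
Step 3 — f₀ = ω₀/(2π) = 1.291e+05 Hz.

f₀ = 1.291e+05 Hz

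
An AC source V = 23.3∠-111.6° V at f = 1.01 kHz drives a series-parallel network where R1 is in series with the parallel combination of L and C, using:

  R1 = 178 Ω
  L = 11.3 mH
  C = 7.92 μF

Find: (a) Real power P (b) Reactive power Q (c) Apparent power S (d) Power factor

Step 1 — Angular frequency: ω = 2π·f = 2π·1010 = 6346 rad/s.
Step 2 — Component impedances:
  R1: Z = R = 178 Ω
  L: Z = jωL = j·6346·0.0113 = 0 + j71.71 Ω
  C: Z = 1/(jωC) = -j/(ω·C) = 0 - j19.9 Ω
Step 3 — Parallel branch: L || C = 1/(1/L + 1/C) = 0 - j27.54 Ω.
Step 4 — Series with R1: Z_total = R1 + (L || C) = 178 - j27.54 Ω = 180.1∠-8.8° Ω.
Step 5 — Source phasor: V = 23.3∠-111.6° V = -8.577 - j21.66 V.
Step 6 — Current: I = V / Z = -0.02867 - j0.1261 A = 0.1294∠-102.8° A.
Step 7 — Complex power: S = V·I* = 2.979 - j0.4608 VA.
Step 8 — Real power: P = Re(S) = 2.979 W.
Step 9 — Reactive power: Q = Im(S) = -0.4608 VAR.
Step 10 — Apparent power: |S| = 3.014 VA.
Step 11 — Power factor: PF = P/|S| = 0.9882 (leading).

(a) P = 2.979 W  (b) Q = -0.4608 VAR  (c) S = 3.014 VA  (d) PF = 0.9882 (leading)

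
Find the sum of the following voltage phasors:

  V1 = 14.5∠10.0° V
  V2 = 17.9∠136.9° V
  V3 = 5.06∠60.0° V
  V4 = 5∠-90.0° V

Step 1 — Convert each phasor to rectangular form:
  V1 = 14.5·(cos(10.0°) + j·sin(10.0°)) = 14.28 + j2.518 V
  V2 = 17.9·(cos(136.9°) + j·sin(136.9°)) = -13.07 + j12.23 V
  V3 = 5.06·(cos(60.0°) + j·sin(60.0°)) = 2.53 + j4.382 V
  V4 = 5·(cos(-90.0°) + j·sin(-90.0°)) = 0 - j5 V
Step 2 — Sum components: V_total = 3.74 + j14.13 V.
Step 3 — Convert to polar: |V_total| = 14.62 V, ∠V_total = 75.2°.

V_total = 14.62∠75.2° V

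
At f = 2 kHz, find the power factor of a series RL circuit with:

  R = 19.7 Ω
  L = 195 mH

Step 1 — Angular frequency: ω = 2π·f = 2π·2000 = 1.257e+04 rad/s.
Step 2 — Component impedances:
  R: Z = R = 19.7 Ω
  L: Z = jωL = j·1.257e+04·0.195 = 0 + j2450 Ω
Step 3 — Series combination: Z_total = R + L = 19.7 + j2450 Ω = 2451∠89.5° Ω.
Step 4 — Power factor: PF = cos(φ) = Re(Z)/|Z| = 19.7/2450.5 = 0.008039.
Step 5 — Type: Im(Z) = 2450 ⇒ lagging (phase φ = 89.5°).

PF = 0.008039 (lagging, φ = 89.5°)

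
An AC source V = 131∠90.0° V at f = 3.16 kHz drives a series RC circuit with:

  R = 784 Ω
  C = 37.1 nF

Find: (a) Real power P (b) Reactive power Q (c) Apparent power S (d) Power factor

Step 1 — Angular frequency: ω = 2π·f = 2π·3160 = 1.985e+04 rad/s.
Step 2 — Component impedances:
  R: Z = R = 784 Ω
  C: Z = 1/(jωC) = -j/(ω·C) = 0 - j1358 Ω
Step 3 — Series combination: Z_total = R + C = 784 - j1358 Ω = 1568∠-60.0° Ω.
Step 4 — Source phasor: V = 131∠90.0° V = 0 + j131 V.
Step 5 — Current: I = V / Z = -0.07236 + j0.04179 A = 0.08356∠150.0° A.
Step 6 — Complex power: S = V·I* = 5.474 - j9.48 VA.
Step 7 — Real power: P = Re(S) = 5.474 W.
Step 8 — Reactive power: Q = Im(S) = -9.48 VAR.
Step 9 — Apparent power: |S| = 10.95 VA.
Step 10 — Power factor: PF = P/|S| = 0.5001 (leading).

(a) P = 5.474 W  (b) Q = -9.48 VAR  (c) S = 10.95 VA  (d) PF = 0.5001 (leading)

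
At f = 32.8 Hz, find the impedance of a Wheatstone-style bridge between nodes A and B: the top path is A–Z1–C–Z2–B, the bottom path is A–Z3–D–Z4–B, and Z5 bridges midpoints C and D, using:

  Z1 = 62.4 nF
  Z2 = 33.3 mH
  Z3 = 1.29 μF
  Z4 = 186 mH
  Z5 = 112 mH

Step 1 — Angular frequency: ω = 2π·f = 2π·32.8 = 206.1 rad/s.
Step 2 — Component impedances:
  Z1: Z = 1/(jωC) = -j/(ω·C) = 0 - j7.776e+04 Ω
  Z2: Z = jωL = j·206.1·0.0333 = 0 + j6.863 Ω
  Z3: Z = 1/(jωC) = -j/(ω·C) = 0 - j3761 Ω
  Z4: Z = jωL = j·206.1·0.186 = 0 + j38.33 Ω
  Z5: Z = jωL = j·206.1·0.112 = 0 + j23.08 Ω
Step 3 — Bridge requires nodal analysis (the Z5 bridge couples midpoints C and D, so the two paths cannot be reduced to a simple series/parallel combination). Setting node B to ground and injecting 1 A at node A, the 3-node admittance system at A, C, D solves to V_A = Z_AB = 0 - j3572 Ω = 3572∠-90.0° Ω.

Z = 0 - j3572 Ω = 3572∠-90.0° Ω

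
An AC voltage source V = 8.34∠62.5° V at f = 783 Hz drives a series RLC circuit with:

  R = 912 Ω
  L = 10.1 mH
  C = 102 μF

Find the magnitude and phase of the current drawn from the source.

Step 1 — Angular frequency: ω = 2π·f = 2π·783 = 4920 rad/s.
Step 2 — Component impedances:
  R: Z = R = 912 Ω
  L: Z = jωL = j·4920·0.0101 = 0 + j49.69 Ω
  C: Z = 1/(jωC) = -j/(ω·C) = 0 - j1.993 Ω
Step 3 — Series combination: Z_total = R + L + C = 912 + j47.7 Ω = 913.2∠3.0° Ω.
Step 4 — Source phasor: V = 8.34∠62.5° V = 3.851 + j7.398 V.
Step 5 — Ohm's law: I = V / Z_total = (3.851 + j7.398) / (912 + j47.7) = 0.004634 + j0.007869 A.
Step 6 — Convert to polar: |I| = 0.009132 A, ∠I = 59.5°.

I = 0.009132∠59.5° A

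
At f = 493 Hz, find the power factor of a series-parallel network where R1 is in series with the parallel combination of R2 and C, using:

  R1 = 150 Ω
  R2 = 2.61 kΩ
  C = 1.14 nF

Step 1 — Angular frequency: ω = 2π·f = 2π·493 = 3098 rad/s.
Step 2 — Component impedances:
  R1: Z = R = 150 Ω
  R2: Z = R = 2610 Ω
  C: Z = 1/(jωC) = -j/(ω·C) = 0 - j2.832e+05 Ω
Step 3 — Parallel branch: R2 || C = 1/(1/R2 + 1/C) = 2610 - j24.05 Ω.
Step 4 — Series with R1: Z_total = R1 + (R2 || C) = 2760 - j24.05 Ω = 2760∠-0.5° Ω.
Step 5 — Power factor: PF = cos(φ) = Re(Z)/|Z| = 2760/2760 = 1.
Step 6 — Type: Im(Z) = -24.05 ⇒ leading (phase φ = -0.5°).

PF = 1 (leading, φ = -0.5°)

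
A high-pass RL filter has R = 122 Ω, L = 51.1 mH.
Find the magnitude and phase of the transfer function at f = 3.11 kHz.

Step 1 — Angular frequency: ω = 2π·3110 = 1.954e+04 rad/s.
Step 2 — Transfer function: H(jω) = jωL/(R + jωL).
Step 3 — Numerator jωL = j·998.5; denominator R + jωL = 122 + j998.5.
Step 4 — H = 0.9853 + j0.1204.
Step 5 — Magnitude: |H| = 0.9926 (-0.1 dB); phase: φ = 7.0°.

|H| = 0.9926 (-0.1 dB), φ = 7.0°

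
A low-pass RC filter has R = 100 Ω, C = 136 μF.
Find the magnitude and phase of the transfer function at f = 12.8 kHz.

Step 1 — Angular frequency: ω = 2π·1.28e+04 = 8.042e+04 rad/s.
Step 2 — Transfer function: H(jω) = 1/(1 + jωRC).
Step 3 — Denominator: 1 + jωRC = 1 + j·8.042e+04·100·0.000136 = 1 + j1094.
Step 4 — H = 8.359e-07 - j0.0009143.
Step 5 — Magnitude: |H| = 0.0009143 (-60.8 dB); phase: φ = -89.9°.

|H| = 0.0009143 (-60.8 dB), φ = -89.9°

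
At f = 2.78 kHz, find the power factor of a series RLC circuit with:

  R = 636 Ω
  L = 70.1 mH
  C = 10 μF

Step 1 — Angular frequency: ω = 2π·f = 2π·2780 = 1.747e+04 rad/s.
Step 2 — Component impedances:
  R: Z = R = 636 Ω
  L: Z = jωL = j·1.747e+04·0.0701 = 0 + j1224 Ω
  C: Z = 1/(jωC) = -j/(ω·C) = 0 - j5.725 Ω
Step 3 — Series combination: Z_total = R + L + C = 636 + j1219 Ω = 1375∠62.4° Ω.
Step 4 — Power factor: PF = cos(φ) = Re(Z)/|Z| = 636/1374.7 = 0.4626.
Step 5 — Type: Im(Z) = 1219 ⇒ lagging (phase φ = 62.4°).

PF = 0.4626 (lagging, φ = 62.4°)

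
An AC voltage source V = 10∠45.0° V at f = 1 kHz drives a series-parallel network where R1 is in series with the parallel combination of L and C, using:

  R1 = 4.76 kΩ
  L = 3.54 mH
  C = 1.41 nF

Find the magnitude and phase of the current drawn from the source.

Step 1 — Angular frequency: ω = 2π·f = 2π·1000 = 6283 rad/s.
Step 2 — Component impedances:
  R1: Z = R = 4760 Ω
  L: Z = jωL = j·6283·0.00354 = 0 + j22.24 Ω
  C: Z = 1/(jωC) = -j/(ω·C) = 0 - j1.129e+05 Ω
Step 3 — Parallel branch: L || C = 1/(1/L + 1/C) = 0 + j22.25 Ω.
Step 4 — Series with R1: Z_total = R1 + (L || C) = 4760 + j22.25 Ω = 4760∠0.3° Ω.
Step 5 — Source phasor: V = 10∠45.0° V = 7.071 + j7.071 V.
Step 6 — Ohm's law: I = V / Z_total = (7.071 + j7.071) / (4760 + j22.25) = 0.001492 + j0.001479 A.
Step 7 — Convert to polar: |I| = 0.002101 A, ∠I = 44.7°.

I = 0.002101∠44.7° A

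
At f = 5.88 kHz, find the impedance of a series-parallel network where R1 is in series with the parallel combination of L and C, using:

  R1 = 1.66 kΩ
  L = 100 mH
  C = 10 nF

Step 1 — Angular frequency: ω = 2π·f = 2π·5880 = 3.695e+04 rad/s.
Step 2 — Component impedances:
  R1: Z = R = 1660 Ω
  L: Z = jωL = j·3.695e+04·0.1 = 0 + j3695 Ω
  C: Z = 1/(jωC) = -j/(ω·C) = 0 - j2707 Ω
Step 3 — Parallel branch: L || C = 1/(1/L + 1/C) = 0 - j1.012e+04 Ω.
Step 4 — Series with R1: Z_total = R1 + (L || C) = 1660 - j1.012e+04 Ω = 1.026e+04∠-80.7° Ω.

Z = 1660 - j1.012e+04 Ω = 1.026e+04∠-80.7° Ω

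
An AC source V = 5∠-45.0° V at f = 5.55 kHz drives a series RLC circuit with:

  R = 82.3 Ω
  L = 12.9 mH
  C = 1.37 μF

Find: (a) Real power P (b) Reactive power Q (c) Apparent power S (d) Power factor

Step 1 — Angular frequency: ω = 2π·f = 2π·5550 = 3.487e+04 rad/s.
Step 2 — Component impedances:
  R: Z = R = 82.3 Ω
  L: Z = jωL = j·3.487e+04·0.0129 = 0 + j449.8 Ω
  C: Z = 1/(jωC) = -j/(ω·C) = 0 - j20.93 Ω
Step 3 — Series combination: Z_total = R + L + C = 82.3 + j428.9 Ω = 436.7∠79.1° Ω.
Step 4 — Source phasor: V = 5∠-45.0° V = 3.536 - j3.536 V.
Step 5 — Current: I = V / Z = -0.006425 - j0.009476 A = 0.01145∠-124.1° A.
Step 6 — Complex power: S = V·I* = 0.01079 + j0.05622 VA.
Step 7 — Real power: P = Re(S) = 0.01079 W.
Step 8 — Reactive power: Q = Im(S) = 0.05622 VAR.
Step 9 — Apparent power: |S| = 0.05724 VA.
Step 10 — Power factor: PF = P/|S| = 0.1884 (lagging).

(a) P = 0.01079 W  (b) Q = 0.05622 VAR  (c) S = 0.05724 VA  (d) PF = 0.1884 (lagging)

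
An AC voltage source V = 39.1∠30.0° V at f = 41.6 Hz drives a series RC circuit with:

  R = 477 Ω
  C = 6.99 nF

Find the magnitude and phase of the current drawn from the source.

Step 1 — Angular frequency: ω = 2π·f = 2π·41.6 = 261.4 rad/s.
Step 2 — Component impedances:
  R: Z = R = 477 Ω
  C: Z = 1/(jωC) = -j/(ω·C) = 0 - j5.473e+05 Ω
Step 3 — Series combination: Z_total = R + C = 477 - j5.473e+05 Ω = 5.473e+05∠-90.0° Ω.
Step 4 — Source phasor: V = 39.1∠30.0° V = 33.86 + j19.55 V.
Step 5 — Ohm's law: I = V / Z_total = (33.86 + j19.55) / (477 - j5.473e+05) = -3.566e-05 + j6.19e-05 A.
Step 6 — Convert to polar: |I| = 7.144e-05 A, ∠I = 120.0°.

I = 7.144e-05∠120.0° A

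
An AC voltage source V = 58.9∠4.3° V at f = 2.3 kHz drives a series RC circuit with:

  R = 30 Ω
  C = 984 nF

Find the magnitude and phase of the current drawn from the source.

Step 1 — Angular frequency: ω = 2π·f = 2π·2300 = 1.445e+04 rad/s.
Step 2 — Component impedances:
  R: Z = R = 30 Ω
  C: Z = 1/(jωC) = -j/(ω·C) = 0 - j70.32 Ω
Step 3 — Series combination: Z_total = R + C = 30 - j70.32 Ω = 76.45∠-66.9° Ω.
Step 4 — Source phasor: V = 58.9∠4.3° V = 58.73 + j4.416 V.
Step 5 — Ohm's law: I = V / Z_total = (58.73 + j4.416) / (30 - j70.32) = 0.2483 + j0.7293 A.
Step 6 — Convert to polar: |I| = 0.7704 A, ∠I = 71.2°.

I = 0.7704∠71.2° A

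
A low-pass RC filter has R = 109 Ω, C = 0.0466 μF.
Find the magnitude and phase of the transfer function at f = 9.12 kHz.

Step 1 — Angular frequency: ω = 2π·9120 = 5.73e+04 rad/s.
Step 2 — Transfer function: H(jω) = 1/(1 + jωRC).
Step 3 — Denominator: 1 + jωRC = 1 + j·5.73e+04·109·4.66e-08 = 1 + j0.2911.
Step 4 — H = 0.9219 - j0.2683.
Step 5 — Magnitude: |H| = 0.9602 (-0.4 dB); phase: φ = -16.2°.

|H| = 0.9602 (-0.4 dB), φ = -16.2°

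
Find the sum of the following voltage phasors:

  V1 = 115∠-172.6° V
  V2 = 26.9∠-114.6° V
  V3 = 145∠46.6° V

Step 1 — Convert each phasor to rectangular form:
  V1 = 115·(cos(-172.6°) + j·sin(-172.6°)) = -114 - j14.81 V
  V2 = 26.9·(cos(-114.6°) + j·sin(-114.6°)) = -11.2 - j24.46 V
  V3 = 145·(cos(46.6°) + j·sin(46.6°)) = 99.63 + j105.4 V
Step 2 — Sum components: V_total = -25.61 + j66.08 V.
Step 3 — Convert to polar: |V_total| = 70.87 V, ∠V_total = 111.2°.

V_total = 70.87∠111.2° V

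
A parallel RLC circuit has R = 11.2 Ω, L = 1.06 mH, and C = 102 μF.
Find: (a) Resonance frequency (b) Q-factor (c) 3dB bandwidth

Step 1 — Resonance: ω₀ = 1/√(LC) = 1/√(0.00106·0.000102) = 3041 rad/s.
Step 2 — f₀ = ω₀/(2π) = 484 Hz.
Step 3 — Parallel Q: Q = R/(ω₀L) = 11.2/(3041·0.00106) = 3.474.
Step 4 — Bandwidth: Δω = ω₀/Q = 875.4 rad/s; BW = Δω/(2π) = 139.3 Hz.

(a) f₀ = 484 Hz  (b) Q = 3.474  (c) BW = 139.3 Hz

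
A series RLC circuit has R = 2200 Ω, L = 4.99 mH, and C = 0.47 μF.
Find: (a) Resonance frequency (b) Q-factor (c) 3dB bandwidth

Step 1 — Resonance condition Im(Z)=0 gives ω₀ = 1/√(LC).
Step 2 — ω₀ = 1/√(0.00499·4.7e-07) = 2.065e+04 rad/s.
Step 3 — f₀ = ω₀/(2π) = 3286 Hz.
Step 4 — Series Q: Q = ω₀L/R = 2.065e+04·0.00499/2200 = 0.04684.
Step 5 — 3dB bandwidth: Δω = ω₀/Q = 4.409e+05 rad/s; BW = Δω/(2π) = 7.017e+04 Hz.

(a) f₀ = 3286 Hz  (b) Q = 0.04684  (c) BW = 7.017e+04 Hz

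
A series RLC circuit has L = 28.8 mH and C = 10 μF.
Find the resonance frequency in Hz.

Step 1 — Resonance condition Im(Z)=0 gives ω₀ = 1/√(LC).
Step 2 — ω₀ = 1/√(0.0288·1e-05) = 1863 rad/s.
Step 3 — f₀ = ω₀/(2π) = 296.6 Hz.

f₀ = 296.6 Hz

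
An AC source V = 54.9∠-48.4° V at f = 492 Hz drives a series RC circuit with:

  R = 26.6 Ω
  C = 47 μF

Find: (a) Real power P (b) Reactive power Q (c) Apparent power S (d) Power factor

Step 1 — Angular frequency: ω = 2π·f = 2π·492 = 3091 rad/s.
Step 2 — Component impedances:
  R: Z = R = 26.6 Ω
  C: Z = 1/(jωC) = -j/(ω·C) = 0 - j6.883 Ω
Step 3 — Series combination: Z_total = R + C = 26.6 - j6.883 Ω = 27.48∠-14.5° Ω.
Step 4 — Source phasor: V = 54.9∠-48.4° V = 36.45 - j41.05 V.
Step 5 — Current: I = V / Z = 1.659 - j1.114 A = 1.998∠-33.9° A.
Step 6 — Complex power: S = V·I* = 106.2 - j27.48 VA.
Step 7 — Real power: P = Re(S) = 106.2 W.
Step 8 — Reactive power: Q = Im(S) = -27.48 VAR.
Step 9 — Apparent power: |S| = 109.7 VA.
Step 10 — Power factor: PF = P/|S| = 0.9681 (leading).

(a) P = 106.2 W  (b) Q = -27.48 VAR  (c) S = 109.7 VA  (d) PF = 0.9681 (leading)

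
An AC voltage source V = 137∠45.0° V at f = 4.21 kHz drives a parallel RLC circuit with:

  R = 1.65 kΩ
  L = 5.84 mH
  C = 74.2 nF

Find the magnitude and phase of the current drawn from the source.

Step 1 — Angular frequency: ω = 2π·f = 2π·4210 = 2.645e+04 rad/s.
Step 2 — Component impedances:
  R: Z = R = 1650 Ω
  L: Z = jωL = j·2.645e+04·0.00584 = 0 + j154.5 Ω
  C: Z = 1/(jωC) = -j/(ω·C) = 0 - j509.5 Ω
Step 3 — Parallel combination: 1/Z_total = 1/R + 1/L + 1/C; Z_total = 29.26 + j217.8 Ω = 219.7∠82.3° Ω.
Step 4 — Source phasor: V = 137∠45.0° V = 96.87 + j96.87 V.
Step 5 — Ohm's law: I = V / Z_total = (96.87 + j96.87) / (29.26 + j217.8) = 0.4957 - j0.3782 A.
Step 6 — Convert to polar: |I| = 0.6235 A, ∠I = -37.3°.

I = 0.6235∠-37.3° A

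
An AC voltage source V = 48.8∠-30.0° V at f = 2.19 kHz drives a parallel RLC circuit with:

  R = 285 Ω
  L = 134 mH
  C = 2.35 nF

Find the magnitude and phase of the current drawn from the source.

Step 1 — Angular frequency: ω = 2π·f = 2π·2190 = 1.376e+04 rad/s.
Step 2 — Component impedances:
  R: Z = R = 285 Ω
  L: Z = jωL = j·1.376e+04·0.134 = 0 + j1844 Ω
  C: Z = 1/(jωC) = -j/(ω·C) = 0 - j3.092e+04 Ω
Step 3 — Parallel combination: 1/Z_total = 1/R + 1/L + 1/C; Z_total = 279.1 + j40.57 Ω = 282∠8.3° Ω.
Step 4 — Source phasor: V = 48.8∠-30.0° V = 42.26 - j24.4 V.
Step 5 — Ohm's law: I = V / Z_total = (42.26 - j24.4) / (279.1 + j40.57) = 0.1358 - j0.1072 A.
Step 6 — Convert to polar: |I| = 0.173 A, ∠I = -38.3°.

I = 0.173∠-38.3° A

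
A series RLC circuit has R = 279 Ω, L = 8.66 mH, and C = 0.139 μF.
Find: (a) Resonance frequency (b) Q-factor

Step 1 — Resonance condition Im(Z)=0 gives ω₀ = 1/√(LC).
Step 2 — ω₀ = 1/√(0.00866·1.39e-07) = 2.882e+04 rad/s.
Step 3 — f₀ = ω₀/(2π) = 4587 Hz.
Step 4 — Series Q: Q = ω₀L/R = 2.882e+04·0.00866/279 = 0.8946.

(a) f₀ = 4587 Hz  (b) Q = 0.8946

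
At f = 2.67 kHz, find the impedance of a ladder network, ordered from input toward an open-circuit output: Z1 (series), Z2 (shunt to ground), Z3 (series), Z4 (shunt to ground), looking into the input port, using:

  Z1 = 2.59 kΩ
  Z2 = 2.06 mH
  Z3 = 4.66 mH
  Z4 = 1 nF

Step 1 — Angular frequency: ω = 2π·f = 2π·2670 = 1.678e+04 rad/s.
Step 2 — Component impedances:
  Z1: Z = R = 2590 Ω
  Z2: Z = jωL = j·1.678e+04·0.00206 = 0 + j34.56 Ω
  Z3: Z = jωL = j·1.678e+04·0.00466 = 0 + j78.18 Ω
  Z4: Z = 1/(jωC) = -j/(ω·C) = 0 - j5.961e+04 Ω
Step 3 — Ladder network (open output): work backward from the far end, alternating series and parallel combinations. Z_in = 2590 + j34.58 Ω = 2590∠0.8° Ω.

Z = 2590 + j34.58 Ω = 2590∠0.8° Ω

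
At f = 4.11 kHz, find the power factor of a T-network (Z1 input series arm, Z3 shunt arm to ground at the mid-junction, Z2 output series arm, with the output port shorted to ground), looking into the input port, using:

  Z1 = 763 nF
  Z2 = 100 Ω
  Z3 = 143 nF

Step 1 — Angular frequency: ω = 2π·f = 2π·4110 = 2.582e+04 rad/s.
Step 2 — Component impedances:
  Z1: Z = 1/(jωC) = -j/(ω·C) = 0 - j50.75 Ω
  Z2: Z = R = 100 Ω
  Z3: Z = 1/(jωC) = -j/(ω·C) = 0 - j270.8 Ω
Step 3 — With the output port shorted to ground, the output series arm Z2 runs from the junction to ground; the shunt arm Z3 also runs from the junction to ground. They appear in parallel: Z3 || Z2 = 88 - j32.5 Ω.
Step 4 — Series with input arm Z1: Z_in = Z1 + (Z3 || Z2) = 88 - j83.25 Ω = 121.1∠-43.4° Ω.
Step 5 — Power factor: PF = cos(φ) = Re(Z)/|Z| = 88/121.14 = 0.7264.
Step 6 — Type: Im(Z) = -83.25 ⇒ leading (phase φ = -43.4°).

PF = 0.7264 (leading, φ = -43.4°)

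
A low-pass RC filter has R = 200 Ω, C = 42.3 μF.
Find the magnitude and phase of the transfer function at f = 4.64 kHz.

Step 1 — Angular frequency: ω = 2π·4640 = 2.915e+04 rad/s.
Step 2 — Transfer function: H(jω) = 1/(1 + jωRC).
Step 3 — Denominator: 1 + jωRC = 1 + j·2.915e+04·200·4.23e-05 = 1 + j246.6.
Step 4 — H = 1.644e-05 - j0.004054.
Step 5 — Magnitude: |H| = 0.004054 (-47.8 dB); phase: φ = -89.8°.

|H| = 0.004054 (-47.8 dB), φ = -89.8°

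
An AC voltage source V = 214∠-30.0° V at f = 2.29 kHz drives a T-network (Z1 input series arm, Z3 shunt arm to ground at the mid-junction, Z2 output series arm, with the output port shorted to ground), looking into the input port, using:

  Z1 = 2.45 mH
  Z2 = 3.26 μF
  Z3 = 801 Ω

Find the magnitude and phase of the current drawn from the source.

Step 1 — Angular frequency: ω = 2π·f = 2π·2290 = 1.439e+04 rad/s.
Step 2 — Component impedances:
  Z1: Z = jωL = j·1.439e+04·0.00245 = 0 + j35.25 Ω
  Z2: Z = 1/(jωC) = -j/(ω·C) = 0 - j21.32 Ω
  Z3: Z = R = 801 Ω
Step 3 — With the output port shorted to ground, the output series arm Z2 runs from the junction to ground; the shunt arm Z3 also runs from the junction to ground. They appear in parallel: Z3 || Z2 = 0.567 - j21.3 Ω.
Step 4 — Series with input arm Z1: Z_in = Z1 + (Z3 || Z2) = 0.567 + j13.95 Ω = 13.96∠87.7° Ω.
Step 5 — Source phasor: V = 214∠-30.0° V = 185.3 - j107 V.
Step 6 — Ohm's law: I = V / Z_total = (185.3 - j107) / (0.567 + j13.95) = -7.119 - j13.58 A.
Step 7 — Convert to polar: |I| = 15.33 A, ∠I = -117.7°.

I = 15.33∠-117.7° A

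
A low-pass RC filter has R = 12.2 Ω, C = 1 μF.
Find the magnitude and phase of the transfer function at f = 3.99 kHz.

Step 1 — Angular frequency: ω = 2π·3990 = 2.507e+04 rad/s.
Step 2 — Transfer function: H(jω) = 1/(1 + jωRC).
Step 3 — Denominator: 1 + jωRC = 1 + j·2.507e+04·12.2·1e-06 = 1 + j0.3059.
Step 4 — H = 0.9145 - j0.2797.
Step 5 — Magnitude: |H| = 0.9563 (-0.4 dB); phase: φ = -17.0°.

|H| = 0.9563 (-0.4 dB), φ = -17.0°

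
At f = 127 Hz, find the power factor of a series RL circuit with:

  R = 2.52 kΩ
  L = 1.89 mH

Step 1 — Angular frequency: ω = 2π·f = 2π·127 = 798 rad/s.
Step 2 — Component impedances:
  R: Z = R = 2520 Ω
  L: Z = jωL = j·798·0.00189 = 0 + j1.508 Ω
Step 3 — Series combination: Z_total = R + L = 2520 + j1.508 Ω = 2520∠0.0° Ω.
Step 4 — Power factor: PF = cos(φ) = Re(Z)/|Z| = 2520/2520 = 1.
Step 5 — Type: Im(Z) = 1.508 ⇒ lagging (phase φ = 0.0°).

PF = 1 (lagging, φ = 0.0°)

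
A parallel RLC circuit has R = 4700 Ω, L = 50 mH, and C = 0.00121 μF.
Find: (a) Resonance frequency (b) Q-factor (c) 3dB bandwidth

Step 1 — Resonance: ω₀ = 1/√(LC) = 1/√(0.05·1.21e-09) = 1.286e+05 rad/s.
Step 2 — f₀ = ω₀/(2π) = 2.046e+04 Hz.
Step 3 — Parallel Q: Q = R/(ω₀L) = 4700/(1.286e+05·0.05) = 0.7311.
Step 4 — Bandwidth: Δω = ω₀/Q = 1.758e+05 rad/s; BW = Δω/(2π) = 2.799e+04 Hz.

(a) f₀ = 2.046e+04 Hz  (b) Q = 0.7311  (c) BW = 2.799e+04 Hz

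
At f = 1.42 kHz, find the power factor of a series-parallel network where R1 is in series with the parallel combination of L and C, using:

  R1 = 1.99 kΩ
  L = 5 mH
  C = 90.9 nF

Step 1 — Angular frequency: ω = 2π·f = 2π·1420 = 8922 rad/s.
Step 2 — Component impedances:
  R1: Z = R = 1990 Ω
  L: Z = jωL = j·8922·0.005 = 0 + j44.61 Ω
  C: Z = 1/(jωC) = -j/(ω·C) = 0 - j1233 Ω
Step 3 — Parallel branch: L || C = 1/(1/L + 1/C) = 0 + j46.29 Ω.
Step 4 — Series with R1: Z_total = R1 + (L || C) = 1990 + j46.29 Ω = 1991∠1.3° Ω.
Step 5 — Power factor: PF = cos(φ) = Re(Z)/|Z| = 1990/1990.5 = 0.9997.
Step 6 — Type: Im(Z) = 46.29 ⇒ lagging (phase φ = 1.3°).

PF = 0.9997 (lagging, φ = 1.3°)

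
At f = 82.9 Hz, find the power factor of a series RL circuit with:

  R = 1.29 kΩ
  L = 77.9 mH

Step 1 — Angular frequency: ω = 2π·f = 2π·82.9 = 520.9 rad/s.
Step 2 — Component impedances:
  R: Z = R = 1290 Ω
  L: Z = jωL = j·520.9·0.0779 = 0 + j40.58 Ω
Step 3 — Series combination: Z_total = R + L = 1290 + j40.58 Ω = 1291∠1.8° Ω.
Step 4 — Power factor: PF = cos(φ) = Re(Z)/|Z| = 1290/1290.6 = 0.9995.
Step 5 — Type: Im(Z) = 40.58 ⇒ lagging (phase φ = 1.8°).

PF = 0.9995 (lagging, φ = 1.8°)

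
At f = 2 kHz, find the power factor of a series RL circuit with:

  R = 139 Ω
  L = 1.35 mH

Step 1 — Angular frequency: ω = 2π·f = 2π·2000 = 1.257e+04 rad/s.
Step 2 — Component impedances:
  R: Z = R = 139 Ω
  L: Z = jωL = j·1.257e+04·0.00135 = 0 + j16.96 Ω
Step 3 — Series combination: Z_total = R + L = 139 + j16.96 Ω = 140∠7.0° Ω.
Step 4 — Power factor: PF = cos(φ) = Re(Z)/|Z| = 139/140.03 = 0.9926.
Step 5 — Type: Im(Z) = 16.96 ⇒ lagging (phase φ = 7.0°).

PF = 0.9926 (lagging, φ = 7.0°)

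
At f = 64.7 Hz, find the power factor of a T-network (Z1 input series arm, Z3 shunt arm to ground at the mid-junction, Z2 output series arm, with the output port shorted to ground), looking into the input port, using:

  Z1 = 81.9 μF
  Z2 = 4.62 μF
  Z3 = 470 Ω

Step 1 — Angular frequency: ω = 2π·f = 2π·64.7 = 406.5 rad/s.
Step 2 — Component impedances:
  Z1: Z = 1/(jωC) = -j/(ω·C) = 0 - j30.04 Ω
  Z2: Z = 1/(jωC) = -j/(ω·C) = 0 - j532.4 Ω
  Z3: Z = R = 470 Ω
Step 3 — With the output port shorted to ground, the output series arm Z2 runs from the junction to ground; the shunt arm Z3 also runs from the junction to ground. They appear in parallel: Z3 || Z2 = 264.2 - j233.2 Ω.
Step 4 — Series with input arm Z1: Z_in = Z1 + (Z3 || Z2) = 264.2 - j263.2 Ω = 372.9∠-44.9° Ω.
Step 5 — Power factor: PF = cos(φ) = Re(Z)/|Z| = 264.16/372.92 = 0.7084.
Step 6 — Type: Im(Z) = -263.2 ⇒ leading (phase φ = -44.9°).

PF = 0.7084 (leading, φ = -44.9°)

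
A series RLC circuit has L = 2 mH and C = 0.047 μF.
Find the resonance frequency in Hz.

Step 1 — Resonance condition Im(Z)=0 gives ω₀ = 1/√(LC).
Step 2 — ω₀ = 1/√(0.002·4.7e-08) = 1.031e+05 rad/s.
Step 3 — f₀ = ω₀/(2π) = 1.642e+04 Hz.

f₀ = 1.642e+04 Hz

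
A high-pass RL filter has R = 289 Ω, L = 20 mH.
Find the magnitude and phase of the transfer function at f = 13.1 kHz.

Step 1 — Angular frequency: ω = 2π·1.31e+04 = 8.231e+04 rad/s.
Step 2 — Transfer function: H(jω) = jωL/(R + jωL).
Step 3 — Numerator jωL = j·1646; denominator R + jωL = 289 + j1646.
Step 4 — H = 0.9701 + j0.1703.
Step 5 — Magnitude: |H| = 0.9849 (-0.1 dB); phase: φ = 10.0°.

|H| = 0.9849 (-0.1 dB), φ = 10.0°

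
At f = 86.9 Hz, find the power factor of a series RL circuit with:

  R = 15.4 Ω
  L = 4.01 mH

Step 1 — Angular frequency: ω = 2π·f = 2π·86.9 = 546 rad/s.
Step 2 — Component impedances:
  R: Z = R = 15.4 Ω
  L: Z = jωL = j·546·0.00401 = 0 + j2.189 Ω
Step 3 — Series combination: Z_total = R + L = 15.4 + j2.189 Ω = 15.55∠8.1° Ω.
Step 4 — Power factor: PF = cos(φ) = Re(Z)/|Z| = 15.4/15.555 = 0.99.
Step 5 — Type: Im(Z) = 2.189 ⇒ lagging (phase φ = 8.1°).

PF = 0.99 (lagging, φ = 8.1°)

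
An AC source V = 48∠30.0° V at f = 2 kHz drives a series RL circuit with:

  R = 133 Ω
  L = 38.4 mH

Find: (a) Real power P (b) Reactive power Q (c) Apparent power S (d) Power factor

Step 1 — Angular frequency: ω = 2π·f = 2π·2000 = 1.257e+04 rad/s.
Step 2 — Component impedances:
  R: Z = R = 133 Ω
  L: Z = jωL = j·1.257e+04·0.0384 = 0 + j482.5 Ω
Step 3 — Series combination: Z_total = R + L = 133 + j482.5 Ω = 500.5∠74.6° Ω.
Step 4 — Source phasor: V = 48∠30.0° V = 41.57 + j24 V.
Step 5 — Current: I = V / Z = 0.06829 - j0.06732 A = 0.0959∠-44.6° A.
Step 6 — Complex power: S = V·I* = 1.223 + j4.438 VA.
Step 7 — Real power: P = Re(S) = 1.223 W.
Step 8 — Reactive power: Q = Im(S) = 4.438 VAR.
Step 9 — Apparent power: |S| = 4.603 VA.
Step 10 — Power factor: PF = P/|S| = 0.2657 (lagging).

(a) P = 1.223 W  (b) Q = 4.438 VAR  (c) S = 4.603 VA  (d) PF = 0.2657 (lagging)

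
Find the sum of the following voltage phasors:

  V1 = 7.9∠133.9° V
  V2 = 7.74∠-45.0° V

Step 1 — Convert each phasor to rectangular form:
  V1 = 7.9·(cos(133.9°) + j·sin(133.9°)) = -5.478 + j5.692 V
  V2 = 7.74·(cos(-45.0°) + j·sin(-45.0°)) = 5.473 - j5.473 V
Step 2 — Sum components: V_total = -0.004868 + j0.2193 V.
Step 3 — Convert to polar: |V_total| = 0.2194 V, ∠V_total = 91.3°.

V_total = 0.2194∠91.3° V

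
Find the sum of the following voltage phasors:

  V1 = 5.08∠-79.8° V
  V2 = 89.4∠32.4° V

Step 1 — Convert each phasor to rectangular form:
  V1 = 5.08·(cos(-79.8°) + j·sin(-79.8°)) = 0.8996 - j5 V
  V2 = 89.4·(cos(32.4°) + j·sin(32.4°)) = 75.48 + j47.9 V
Step 2 — Sum components: V_total = 76.38 + j42.9 V.
Step 3 — Convert to polar: |V_total| = 87.61 V, ∠V_total = 29.3°.

V_total = 87.61∠29.3° V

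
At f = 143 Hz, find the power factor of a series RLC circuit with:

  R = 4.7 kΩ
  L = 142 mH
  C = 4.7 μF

Step 1 — Angular frequency: ω = 2π·f = 2π·143 = 898.5 rad/s.
Step 2 — Component impedances:
  R: Z = R = 4700 Ω
  L: Z = jωL = j·898.5·0.142 = 0 + j127.6 Ω
  C: Z = 1/(jωC) = -j/(ω·C) = 0 - j236.8 Ω
Step 3 — Series combination: Z_total = R + L + C = 4700 - j109.2 Ω = 4701∠-1.3° Ω.
Step 4 — Power factor: PF = cos(φ) = Re(Z)/|Z| = 4700/4701.3 = 0.9997.
Step 5 — Type: Im(Z) = -109.2 ⇒ leading (phase φ = -1.3°).

PF = 0.9997 (leading, φ = -1.3°)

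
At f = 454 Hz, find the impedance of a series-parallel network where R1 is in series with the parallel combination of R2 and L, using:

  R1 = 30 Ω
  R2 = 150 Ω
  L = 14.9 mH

Step 1 — Angular frequency: ω = 2π·f = 2π·454 = 2853 rad/s.
Step 2 — Component impedances:
  R1: Z = R = 30 Ω
  R2: Z = R = 150 Ω
  L: Z = jωL = j·2853·0.0149 = 0 + j42.5 Ω
Step 3 — Parallel branch: R2 || L = 1/(1/R2 + 1/L) = 11.15 + j39.34 Ω.
Step 4 — Series with R1: Z_total = R1 + (R2 || L) = 41.15 + j39.34 Ω = 56.93∠43.7° Ω.

Z = 41.15 + j39.34 Ω = 56.93∠43.7° Ω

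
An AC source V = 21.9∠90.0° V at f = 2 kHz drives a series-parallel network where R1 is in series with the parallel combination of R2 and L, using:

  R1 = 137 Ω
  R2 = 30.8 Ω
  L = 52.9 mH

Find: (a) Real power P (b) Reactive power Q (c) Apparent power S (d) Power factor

Step 1 — Angular frequency: ω = 2π·f = 2π·2000 = 1.257e+04 rad/s.
Step 2 — Component impedances:
  R1: Z = R = 137 Ω
  R2: Z = R = 30.8 Ω
  L: Z = jωL = j·1.257e+04·0.0529 = 0 + j664.8 Ω
Step 3 — Parallel branch: R2 || L = 1/(1/R2 + 1/L) = 30.73 + j1.424 Ω.
Step 4 — Series with R1: Z_total = R1 + (R2 || L) = 167.7 + j1.424 Ω = 167.7∠0.5° Ω.
Step 5 — Source phasor: V = 21.9∠90.0° V = 0 + j21.9 V.
Step 6 — Current: I = V / Z = 0.001108 + j0.1306 A = 0.1306∠89.5° A.
Step 7 — Complex power: S = V·I* = 2.859 + j0.02427 VA.
Step 8 — Real power: P = Re(S) = 2.859 W.
Step 9 — Reactive power: Q = Im(S) = 0.02427 VAR.
Step 10 — Apparent power: |S| = 2.859 VA.
Step 11 — Power factor: PF = P/|S| = 1 (lagging).

(a) P = 2.859 W  (b) Q = 0.02427 VAR  (c) S = 2.859 VA  (d) PF = 1 (lagging)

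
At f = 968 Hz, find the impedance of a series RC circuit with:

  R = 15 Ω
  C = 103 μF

Step 1 — Angular frequency: ω = 2π·f = 2π·968 = 6082 rad/s.
Step 2 — Component impedances:
  R: Z = R = 15 Ω
  C: Z = 1/(jωC) = -j/(ω·C) = 0 - j1.596 Ω
Step 3 — Series combination: Z_total = R + C = 15 - j1.596 Ω = 15.08∠-6.1° Ω.

Z = 15 - j1.596 Ω = 15.08∠-6.1° Ω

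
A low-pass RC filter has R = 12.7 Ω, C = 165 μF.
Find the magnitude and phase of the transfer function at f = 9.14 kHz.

Step 1 — Angular frequency: ω = 2π·9140 = 5.743e+04 rad/s.
Step 2 — Transfer function: H(jω) = 1/(1 + jωRC).
Step 3 — Denominator: 1 + jωRC = 1 + j·5.743e+04·12.7·0.000165 = 1 + j120.3.
Step 4 — H = 6.905e-05 - j0.008309.
Step 5 — Magnitude: |H| = 0.008309 (-41.6 dB); phase: φ = -89.5°.

|H| = 0.008309 (-41.6 dB), φ = -89.5°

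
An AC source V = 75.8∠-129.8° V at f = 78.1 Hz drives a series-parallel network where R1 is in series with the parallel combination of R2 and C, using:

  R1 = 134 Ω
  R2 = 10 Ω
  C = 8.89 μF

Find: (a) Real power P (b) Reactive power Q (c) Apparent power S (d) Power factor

Step 1 — Angular frequency: ω = 2π·f = 2π·78.1 = 490.7 rad/s.
Step 2 — Component impedances:
  R1: Z = R = 134 Ω
  R2: Z = R = 10 Ω
  C: Z = 1/(jωC) = -j/(ω·C) = 0 - j229.2 Ω
Step 3 — Parallel branch: R2 || C = 1/(1/R2 + 1/C) = 9.981 - j0.4354 Ω.
Step 4 — Series with R1: Z_total = R1 + (R2 || C) = 144 - j0.4354 Ω = 144∠-0.2° Ω.
Step 5 — Source phasor: V = 75.8∠-129.8° V = -48.52 - j58.24 V.
Step 6 — Current: I = V / Z = -0.3358 - j0.4055 A = 0.5265∠-129.6° A.
Step 7 — Complex power: S = V·I* = 39.91 - j0.1207 VA.
Step 8 — Real power: P = Re(S) = 39.91 W.
Step 9 — Reactive power: Q = Im(S) = -0.1207 VAR.
Step 10 — Apparent power: |S| = 39.91 VA.
Step 11 — Power factor: PF = P/|S| = 1 (leading).

(a) P = 39.91 W  (b) Q = -0.1207 VAR  (c) S = 39.91 VA  (d) PF = 1 (leading)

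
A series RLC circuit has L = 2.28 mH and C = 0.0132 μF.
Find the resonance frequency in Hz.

Step 1 — Resonance condition Im(Z)=0 gives ω₀ = 1/√(LC).
Step 2 — ω₀ = 1/√(0.00228·1.32e-08) = 1.823e+05 rad/s.
Step 3 — f₀ = ω₀/(2π) = 2.901e+04 Hz.

f₀ = 2.901e+04 Hz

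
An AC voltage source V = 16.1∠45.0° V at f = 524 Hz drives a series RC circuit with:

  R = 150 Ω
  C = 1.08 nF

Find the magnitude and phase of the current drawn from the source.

Step 1 — Angular frequency: ω = 2π·f = 2π·524 = 3292 rad/s.
Step 2 — Component impedances:
  R: Z = R = 150 Ω
  C: Z = 1/(jωC) = -j/(ω·C) = 0 - j2.812e+05 Ω
Step 3 — Series combination: Z_total = R + C = 150 - j2.812e+05 Ω = 2.812e+05∠-90.0° Ω.
Step 4 — Source phasor: V = 16.1∠45.0° V = 11.38 + j11.38 V.
Step 5 — Ohm's law: I = V / Z_total = (11.38 + j11.38) / (150 - j2.812e+05) = -4.046e-05 + j4.05e-05 A.
Step 6 — Convert to polar: |I| = 5.725e-05 A, ∠I = 135.0°.

I = 5.725e-05∠135.0° A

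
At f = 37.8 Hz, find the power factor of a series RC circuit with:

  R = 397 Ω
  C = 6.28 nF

Step 1 — Angular frequency: ω = 2π·f = 2π·37.8 = 237.5 rad/s.
Step 2 — Component impedances:
  R: Z = R = 397 Ω
  C: Z = 1/(jωC) = -j/(ω·C) = 0 - j6.705e+05 Ω
Step 3 — Series combination: Z_total = R + C = 397 - j6.705e+05 Ω = 6.705e+05∠-90.0° Ω.
Step 4 — Power factor: PF = cos(φ) = Re(Z)/|Z| = 397/6.705e+05 = 0.0005921.
Step 5 — Type: Im(Z) = -6.705e+05 ⇒ leading (phase φ = -90.0°).

PF = 0.0005921 (leading, φ = -90.0°)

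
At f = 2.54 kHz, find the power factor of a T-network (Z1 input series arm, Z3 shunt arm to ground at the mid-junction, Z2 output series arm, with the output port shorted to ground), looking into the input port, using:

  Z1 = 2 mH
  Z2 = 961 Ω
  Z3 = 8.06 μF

Step 1 — Angular frequency: ω = 2π·f = 2π·2540 = 1.596e+04 rad/s.
Step 2 — Component impedances:
  Z1: Z = jωL = j·1.596e+04·0.002 = 0 + j31.92 Ω
  Z2: Z = R = 961 Ω
  Z3: Z = 1/(jωC) = -j/(ω·C) = 0 - j7.774 Ω
Step 3 — With the output port shorted to ground, the output series arm Z2 runs from the junction to ground; the shunt arm Z3 also runs from the junction to ground. They appear in parallel: Z3 || Z2 = 0.06289 - j7.774 Ω.
Step 4 — Series with input arm Z1: Z_in = Z1 + (Z3 || Z2) = 0.06289 + j24.14 Ω = 24.15∠89.9° Ω.
Step 5 — Power factor: PF = cos(φ) = Re(Z)/|Z| = 0.06289/24.15 = 0.002604.
Step 6 — Type: Im(Z) = 24.14 ⇒ lagging (phase φ = 89.9°).

PF = 0.002604 (lagging, φ = 89.9°)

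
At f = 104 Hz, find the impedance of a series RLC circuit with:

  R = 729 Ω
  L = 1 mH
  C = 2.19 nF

Step 1 — Angular frequency: ω = 2π·f = 2π·104 = 653.5 rad/s.
Step 2 — Component impedances:
  R: Z = R = 729 Ω
  L: Z = jωL = j·653.5·0.001 = 0 + j0.6535 Ω
  C: Z = 1/(jωC) = -j/(ω·C) = 0 - j6.988e+05 Ω
Step 3 — Series combination: Z_total = R + L + C = 729 - j6.988e+05 Ω = 6.988e+05∠-89.9° Ω.

Z = 729 - j6.988e+05 Ω = 6.988e+05∠-89.9° Ω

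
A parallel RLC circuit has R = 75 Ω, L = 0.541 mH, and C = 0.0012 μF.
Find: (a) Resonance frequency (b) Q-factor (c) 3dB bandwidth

Step 1 — Resonance: ω₀ = 1/√(LC) = 1/√(0.000541·1.2e-09) = 1.241e+06 rad/s.
Step 2 — f₀ = ω₀/(2π) = 1.975e+05 Hz.
Step 3 — Parallel Q: Q = R/(ω₀L) = 75/(1.241e+06·0.000541) = 0.1117.
Step 4 — Bandwidth: Δω = ω₀/Q = 1.111e+07 rad/s; BW = Δω/(2π) = 1.768e+06 Hz.

(a) f₀ = 1.975e+05 Hz  (b) Q = 0.1117  (c) BW = 1.768e+06 Hz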